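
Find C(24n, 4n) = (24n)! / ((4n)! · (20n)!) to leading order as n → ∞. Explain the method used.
C(24n, 4n) ~ (46656/3125)^(4n) · sqrt(3/(5π·4n))

Write N = 4n. Apply Stirling to each factorial:
  (6N)! ~ sqrt(2π·6N) · (6N/e)^(6N),
  N! ~ sqrt(2π N) · (N/e)^N,
  (5N)! ~ sqrt(2π·5N) · (5N/e)^(5N).
The exponential factors combine to (6N)^(6N) / (N^N · (5N)^(5N)) = 6^(6N)/5^(5N) = (6^6/5^5)^N = (46656/3125)^N.
The square-root prefactors combine to sqrt(2π·6N) / (sqrt(2π N)·sqrt(2π·5N)) = sqrt(6 / (2π·5·N)) = sqrt(3/(5π·4n)).
Substituting N = 4n: C(24n, 4n) ~ (46656/3125)^(4n) · sqrt(3/(5π·4n)).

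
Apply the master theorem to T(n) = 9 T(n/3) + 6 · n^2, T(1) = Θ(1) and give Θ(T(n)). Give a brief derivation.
T(n) = Θ(n^2 log n)

log_3 9 = 2, and f(n) = 6 · n^2 = Θ(n^(log_3 9)). This is Case 2 of the master theorem: T(n) = Θ(f(n) · log n) = Θ(n^2 log n).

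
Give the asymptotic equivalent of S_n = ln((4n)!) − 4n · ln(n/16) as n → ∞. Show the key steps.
S_n ~ 4n · (ln 64 − 1) + O(ln n)

Stirling: ln((4n)!) = 4n ln(4n) − 4n + O(ln n).
  S_n = 4n ln(4n) − 4n − 4n ln(n/16) + O(ln n)
      = 4n ln(4n) − 4n ln n + 4n ln 16 − 4n + O(ln n)
      = 4n ln 4 + 4n ln 16 − 4n + O(ln n)
      = 4n (ln 64 − 1) + O(ln n).
Numerically ln(64) − 1 ≈ 3.1589.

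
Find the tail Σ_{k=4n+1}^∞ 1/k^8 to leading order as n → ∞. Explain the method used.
Σ_{k>4n} 1/k^8 ~ 1/(7 · (4n)^7)

Compare to the integral: ∫_{4n}^∞ x^(−8) dx = [−x^(−7)/7]_{4n}^∞ = 1/((8−1)·(4n)^7). Euler-Maclaurin then gives
  Σ_{k>4n} 1/k^8 = ∫_{4n}^∞ dx/x^8 − 1/(2·(4n)^8) + O(1/(4n)^9).
(Equivalently this is ζ(8) − Σ_{k≤4n} 1/k^8.)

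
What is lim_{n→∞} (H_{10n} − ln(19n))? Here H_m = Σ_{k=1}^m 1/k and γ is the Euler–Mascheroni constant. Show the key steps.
lim = ln(10/19) + γ

By Euler-Maclaurin, H_m = ln m + γ + O(1/m). So
  H_{10n} − ln(19n) = ln(10n) + γ − ln(19n) + O(1/n)
                       = ln(10/19) + γ + O(1/n).
Hence the limit is ln(10/19) + γ.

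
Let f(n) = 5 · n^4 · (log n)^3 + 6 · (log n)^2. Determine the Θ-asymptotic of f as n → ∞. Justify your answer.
f(n) ∈ Θ(n^4 · (log n)^3)

Compare the terms by growth order. For large n, n^a · (log n)^b dominates n^a' · (log n)^b' iff a > a', or (a = a' and b > b'). Ranking the 2 terms shows the dominant one is 5 · n^4 · (log n)^3. Hence f(n) ∈ Θ(n^4 · (log n)^3).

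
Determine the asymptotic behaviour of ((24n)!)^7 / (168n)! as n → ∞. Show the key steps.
((24n)!)^7/(168n)! ~ ((2π·24n)^(6/2) / sqrt(7)) · 7^(−7·24n)  →  0

Write N = 24n. Stirling: N! ~ sqrt(2π N)(N/e)^N and (7N)! ~ sqrt(2π·7N)·(7N/e)^(7N).
  (N!)^7/(7N)! ~ (2π N)^(7/2) (N/e)^(7N) / [sqrt(2π·7N) (7N/e)^(7N)]
     = (2π N)^(7/2) / sqrt(2π·7N) · (N/(7N))^(7N)
     = (2π N)^((7−1)/2) / sqrt(7) · 7^(−7N).
Since 7^7 > 1, the factor 7^(−7N) decays exponentially, so the ratio → 0. Substituting N = 24n gives the stated form.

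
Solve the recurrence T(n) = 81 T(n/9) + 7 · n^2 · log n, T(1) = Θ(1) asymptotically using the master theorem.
T(n) = Θ(n^2 · (log n)^2)

Here log_9 81 = 2 and f(n) = 7 · n^2 · log n = Θ(n^(log_9 81) · (log n)^1). This is the extended Case 2 of the master theorem (f matches the critical exponent up to log factors), giving T(n) = Θ(n^(log_9 81) · (log n)^(1+1)) = Θ(n^2 · (log n)^2).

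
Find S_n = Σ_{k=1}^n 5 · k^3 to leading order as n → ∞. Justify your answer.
S_n ~ 5 · n^4 / 4

By integral comparison (Euler-Maclaurin), Σ_{k=1}^n 5 · k^3 = 5 · ∫_0^n x^3 dx + O(n^3) = 5 · n^4/4 + O(n^3). (Equivalently, Faulhaber's formula gives the same leading term.)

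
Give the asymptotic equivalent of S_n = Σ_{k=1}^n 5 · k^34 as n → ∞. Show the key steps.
S_n ~ n^35 / 7

By integral comparison (Euler-Maclaurin), Σ_{k=1}^n 5 · k^34 = 5 · ∫_0^n x^34 dx + O(n^34) = 5 · n^35/35 = n^35 / 7 + O(n^34). (Equivalently, Faulhaber's formula gives the same leading term.)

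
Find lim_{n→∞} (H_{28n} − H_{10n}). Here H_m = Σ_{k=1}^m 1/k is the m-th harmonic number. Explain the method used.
lim = ln(28/10) = ln(14/5)

Euler-Maclaurin gives H_m = ln m + γ + 1/(2m) + O(1/m^2). The γ and O(1/m) terms cancel in the difference:
  H_{28n} − H_{10n} = ln(28n) − ln(10n) + O(1/n) = ln(28/10) + O(1/n).
Hence the limit is ln(28/10) = ln(14/5).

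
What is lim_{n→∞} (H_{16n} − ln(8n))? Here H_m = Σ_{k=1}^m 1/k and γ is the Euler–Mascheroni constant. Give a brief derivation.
lim = ln 2 + γ

By Euler-Maclaurin, H_m = ln m + γ + O(1/m). So
  H_{16n} − ln(8n) = ln(16n) + γ − ln(8n) + O(1/n)
                       = ln(16/8) + γ + O(1/n).
Hence the limit is ln(16/8) + γ (= ln 2).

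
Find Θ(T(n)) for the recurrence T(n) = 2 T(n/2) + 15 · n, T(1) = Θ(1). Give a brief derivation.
T(n) = Θ(n log n)

log_2 2 = 1, and f(n) = 15 · n = Θ(n^(log_2 2)). This is Case 2 of the master theorem: T(n) = Θ(f(n) · log n) = Θ(n log n).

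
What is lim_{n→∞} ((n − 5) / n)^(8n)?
lim = e^(−40)

Rewrite as (1 − 5/n)^(8n). By the standard limit (1 + x/n)^n → e^x, we have (1 − 5/n)^n → e^(−5), and raising to the 8th power gives e^(−40).
More precisely, ln[(1 − 5/n)^(8n)] = 8n · ln(1 − 5/n) = 8n · (-5/n + O(1/n^2)) = -40 + O(1/n) → -40.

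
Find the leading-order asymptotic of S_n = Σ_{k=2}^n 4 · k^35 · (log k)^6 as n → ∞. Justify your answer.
S_n ~ n^36 · (log n)^6 / 9

By integral comparison, S_n = ∫_1^n 4 · x^35 · (log x)^6 dx + O(n^35 · (log n)^6). For the integral, the leading term of ∫_1^n x^35 (log x)^6 dx is n^36/36 · (log n)^6 (by repeated integration by parts; each step lowers the log-exponent and produces a relatively O(1/log n) correction). Hence S_n ~ n^36 · (log n)^6 / 9.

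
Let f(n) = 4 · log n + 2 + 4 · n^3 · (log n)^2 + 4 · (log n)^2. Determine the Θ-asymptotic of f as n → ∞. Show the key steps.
f(n) ∈ Θ(n^3 · (log n)^2)

Compare the terms by growth order. For large n, n^a · (log n)^b dominates n^a' · (log n)^b' iff a > a', or (a = a' and b > b'). Ranking the 4 terms shows the dominant one is 4 · n^3 · (log n)^2. Hence f(n) ∈ Θ(n^3 · (log n)^2).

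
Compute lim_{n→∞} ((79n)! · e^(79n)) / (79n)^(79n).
lim = ∞

Stirling: (79n)! ~ sqrt(2π·79n) · (79n/e)^(79n). Hence
  (79n)! · e^(79n) / (79n)^(79n) ~ sqrt(2π·79n) = sqrt(2π·79) · sqrt(n) → ∞.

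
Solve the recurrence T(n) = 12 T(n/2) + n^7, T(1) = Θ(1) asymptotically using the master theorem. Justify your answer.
T(n) = Θ(n^7)

log_2 12 ≈ 3.585. f(n) = n^7 dominates n^(log_2 12) since 7 > 3.585, and the regularity condition a·f(n/b) = 12·(n/2)^7 = (12/128)·n^7 ≤ c·f(n) holds with c = 12/128 ≈ 0.0938 < 1. So this is Case 3: T(n) = Θ(f(n)) = Θ(n^7).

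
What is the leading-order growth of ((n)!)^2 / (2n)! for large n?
((n)!)^2/(2n)! ~ ((2π·n)^(1/2) / sqrt(2)) · 2^(−2·n)  →  0

Write N = n. Stirling: N! ~ sqrt(2π N)(N/e)^N and (2N)! ~ sqrt(2π·2N)·(2N/e)^(2N).
  (N!)^2/(2N)! ~ (2π N)^(2/2) (N/e)^(2N) / [sqrt(2π·2N) (2N/e)^(2N)]
     = (2π N)^(2/2) / sqrt(2π·2N) · (N/(2N))^(2N)
     = (2π N)^((2−1)/2) / sqrt(2) · 2^(−2N).
Since 2^2 > 1, the factor 2^(−2N) decays exponentially, so the ratio → 0. Substituting N = n gives the stated form.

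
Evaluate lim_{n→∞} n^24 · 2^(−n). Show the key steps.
lim = 0

Exponentials with base > 1 dominate every fixed polynomial: for any fixed c, n^c / 2^n → 0 as n → ∞ (e.g. by the ratio test, or by writing 2^n = e^(n ln 2) and noting e^(n ln 2) / n^c → ∞). Hence n^24 · 2^(−n) = n^24 / 2^n → 0.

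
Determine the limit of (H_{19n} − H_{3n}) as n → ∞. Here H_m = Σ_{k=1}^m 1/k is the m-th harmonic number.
lim = ln(19/3)

Euler-Maclaurin gives H_m = ln m + γ + 1/(2m) + O(1/m^2). The γ and O(1/m) terms cancel in the difference:
  H_{19n} − H_{3n} = ln(19n) − ln(3n) + O(1/n) = ln(19/3) + O(1/n).
Hence the limit is ln(19/3).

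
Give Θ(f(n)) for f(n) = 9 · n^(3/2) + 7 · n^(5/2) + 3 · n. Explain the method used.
f(n) ∈ Θ(n^(5/2))

Compare the terms by growth order. For large n, n^a · (log n)^b dominates n^a' · (log n)^b' iff a > a', or (a = a' and b > b'). Ranking the 3 terms shows the dominant one is 7 · n^(5/2). Hence f(n) ∈ Θ(n^(5/2)).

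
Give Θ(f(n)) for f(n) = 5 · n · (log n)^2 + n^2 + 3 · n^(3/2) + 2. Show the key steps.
f(n) ∈ Θ(n^2)

Compare the terms by growth order. For large n, n^a · (log n)^b dominates n^a' · (log n)^b' iff a > a', or (a = a' and b > b'). Ranking the 4 terms shows the dominant one is n^2. Hence f(n) ∈ Θ(n^2).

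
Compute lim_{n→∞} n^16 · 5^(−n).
lim = 0

Exponentials with base > 1 dominate every fixed polynomial: for any fixed c, n^c / 5^n → 0 as n → ∞ (e.g. by the ratio test, or by writing 5^n = e^(n ln 5) and noting e^(n ln 5) / n^c → ∞). Hence n^16 · 5^(−n) = n^16 / 5^n → 0.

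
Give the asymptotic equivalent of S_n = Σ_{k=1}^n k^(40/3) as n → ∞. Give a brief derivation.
S_n ~ (3/43) · n^(43/3)

Integral comparison: Σ_{k=1}^n k^(40/3) = ∫_0^n x^(40/3) dx + O(n^(40/3)). The integral is n^(1 + 40/3) / (1 + 40/3) = n^((40+3)/3) / ((40+3)/3) = (3/43) · n^(43/3).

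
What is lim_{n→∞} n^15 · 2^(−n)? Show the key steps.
lim = 0

Exponentials with base > 1 dominate every fixed polynomial: for any fixed c, n^c / 2^n → 0 as n → ∞ (e.g. by the ratio test, or by writing 2^n = e^(n ln 2) and noting e^(n ln 2) / n^c → ∞). Hence n^15 · 2^(−n) = n^15 / 2^n → 0.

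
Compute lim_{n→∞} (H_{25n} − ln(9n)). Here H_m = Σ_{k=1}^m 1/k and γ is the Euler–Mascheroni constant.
lim = ln(25/9) + γ

By Euler-Maclaurin, H_m = ln m + γ + O(1/m). So
  H_{25n} − ln(9n) = ln(25n) + γ − ln(9n) + O(1/n)
                       = ln(25/9) + γ + O(1/n).
Hence the limit is ln(25/9) + γ.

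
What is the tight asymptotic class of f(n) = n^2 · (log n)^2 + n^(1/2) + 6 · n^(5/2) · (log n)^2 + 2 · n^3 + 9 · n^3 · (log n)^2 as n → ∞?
f(n) ∈ Θ(n^3 · (log n)^2)

Compare the terms by growth order. For large n, n^a · (log n)^b dominates n^a' · (log n)^b' iff a > a', or (a = a' and b > b'). Ranking the 5 terms shows the dominant one is 9 · n^3 · (log n)^2. Hence f(n) ∈ Θ(n^3 · (log n)^2).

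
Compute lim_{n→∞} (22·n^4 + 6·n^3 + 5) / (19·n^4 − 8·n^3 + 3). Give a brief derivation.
lim = 22/19

For large n the leading n^4 terms dominate both numerator and denominator. Dividing top and bottom by n^4, every other term tends to 0, leaving 22/19.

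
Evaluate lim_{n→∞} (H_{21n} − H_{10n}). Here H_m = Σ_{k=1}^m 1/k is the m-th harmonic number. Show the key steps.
lim = ln(21/10)

Euler-Maclaurin gives H_m = ln m + γ + 1/(2m) + O(1/m^2). The γ and O(1/m) terms cancel in the difference:
  H_{21n} − H_{10n} = ln(21n) − ln(10n) + O(1/n) = ln(21/10) + O(1/n).
Hence the limit is ln(21/10).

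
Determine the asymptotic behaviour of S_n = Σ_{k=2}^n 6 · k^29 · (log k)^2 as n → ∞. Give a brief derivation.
S_n ~ n^30 · (log n)^2 / 5

By integral comparison, S_n = ∫_1^n 6 · x^29 · (log x)^2 dx + O(n^29 · (log n)^2). For the integral, the leading term of ∫_1^n x^29 (log x)^2 dx is n^30/30 · (log n)^2 (by repeated integration by parts; each step lowers the log-exponent and produces a relatively O(1/log n) correction). Hence S_n ~ n^30 · (log n)^2 / 5.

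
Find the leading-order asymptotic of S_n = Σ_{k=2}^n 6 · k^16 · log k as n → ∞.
S_n ~ 6 · n^17 log n / 17 − 6 · n^17 / 289

By integral comparison, S_n = ∫_1^n 6 · x^16 · log x dx + O(n^16 · log n). For the integral, ∫ x^16 log x dx = n^17 log n / 17 − n^17/289 (integration by parts). Hence S_n ~ 6 · n^17 log n / 17 − 6 · n^17 / 289.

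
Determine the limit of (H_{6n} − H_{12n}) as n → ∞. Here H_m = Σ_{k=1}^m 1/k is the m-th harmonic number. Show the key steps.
lim = ln(6/12) = −ln 2

Euler-Maclaurin gives H_m = ln m + γ + 1/(2m) + O(1/m^2). The γ and O(1/m) terms cancel in the difference:
  H_{6n} − H_{12n} = ln(6n) − ln(12n) + O(1/n) = ln(6/12) + O(1/n).
Hence the limit is ln(6/12) = −ln 2.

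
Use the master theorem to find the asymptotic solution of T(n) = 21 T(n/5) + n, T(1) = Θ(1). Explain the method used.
T(n) = Θ(n^(log_5 21))

Master theorem: compare f(n) = n to n^(log_5 21) where log_5 21 ≈ 1.892. Since 1 < log_5 21, we have f(n) = O(n^(log_5 21 − ε)) for some ε > 0 — Case 1. Hence T(n) = Θ(n^(log_5 21)).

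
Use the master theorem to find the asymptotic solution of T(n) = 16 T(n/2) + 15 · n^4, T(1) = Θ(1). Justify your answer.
T(n) = Θ(n^4 log n)

log_2 16 = 4, and f(n) = 15 · n^4 = Θ(n^(log_2 16)). This is Case 2 of the master theorem: T(n) = Θ(f(n) · log n) = Θ(n^4 log n).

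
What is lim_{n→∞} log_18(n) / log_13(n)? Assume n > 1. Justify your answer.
lim = ln(13) / ln(18) = log_18(13)

Change of base: log_18(n) = ln n / ln 18 and log_13(n) = ln n / ln 13. The ratio is (ln n / ln 18) · (ln 13 / ln n) = ln 13 / ln 18, a constant independent of n. So the limit is ln 13 / ln 18 = log_18(13).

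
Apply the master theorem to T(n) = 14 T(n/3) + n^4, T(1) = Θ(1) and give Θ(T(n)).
T(n) = Θ(n^4)

log_3 14 ≈ 2.402. f(n) = n^4 dominates n^(log_3 14) since 4 > 2.402, and the regularity condition a·f(n/b) = 14·(n/3)^4 = (14/81)·n^4 ≤ c·f(n) holds with c = 14/81 ≈ 0.173 < 1. So this is Case 3: T(n) = Θ(f(n)) = Θ(n^4).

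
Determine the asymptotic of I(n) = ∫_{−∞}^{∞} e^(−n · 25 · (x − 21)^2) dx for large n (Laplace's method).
I(n) = sqrt(π/(25n))

Here φ(x) = 25 · (x − 21)^2 has its unique minimum at x* = 21 with φ(x*) = 0 and φ''(x*) = 50. Laplace's method gives
  I(n) ~ e^(−n φ(x*)) · sqrt(2π / (n · φ''(x*))) = sqrt(2π / (50n)) = sqrt(π/(25n)).
This is exact: substituting u = (x − 21)·sqrt(25n) gives I(n) = (1/sqrt(25n)) ∫_{−∞}^{∞} e^(−u^2) du = sqrt(π/(25n)).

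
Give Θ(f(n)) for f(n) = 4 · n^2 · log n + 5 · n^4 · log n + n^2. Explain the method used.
f(n) ∈ Θ(n^4 · log n)

Compare the terms by growth order. For large n, n^a · (log n)^b dominates n^a' · (log n)^b' iff a > a', or (a = a' and b > b'). Ranking the 3 terms shows the dominant one is 5 · n^4 · log n. Hence f(n) ∈ Θ(n^4 · log n).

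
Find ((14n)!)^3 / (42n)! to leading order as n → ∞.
((14n)!)^3/(42n)! ~ ((2π·14n)^(2/2) / sqrt(3)) · 3^(−3·14n)  →  0

Write N = 14n. Stirling: N! ~ sqrt(2π N)(N/e)^N and (3N)! ~ sqrt(2π·3N)·(3N/e)^(3N).
  (N!)^3/(3N)! ~ (2π N)^(3/2) (N/e)^(3N) / [sqrt(2π·3N) (3N/e)^(3N)]
     = (2π N)^(3/2) / sqrt(2π·3N) · (N/(3N))^(3N)
     = (2π N)^((3−1)/2) / sqrt(3) · 3^(−3N).
Since 3^3 > 1, the factor 3^(−3N) decays exponentially, so the ratio → 0. Substituting N = 14n gives the stated form.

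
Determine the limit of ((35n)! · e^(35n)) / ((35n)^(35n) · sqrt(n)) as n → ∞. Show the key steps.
lim = sqrt(2π·35)

Stirling: (35n)! ~ sqrt(2π·35n) · (35n/e)^(35n). Hence
  (35n)! · e^(35n) / (35n)^(35n) ~ sqrt(2π·35n).
Dividing by sqrt(n): sqrt(2π·35n) / sqrt(n) = sqrt(2π·35) · n^((1−1)/2), so the limit is sqrt(2π·35).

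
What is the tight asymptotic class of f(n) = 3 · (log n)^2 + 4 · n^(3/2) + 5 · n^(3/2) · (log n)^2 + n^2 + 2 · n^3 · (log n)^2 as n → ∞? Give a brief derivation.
f(n) ∈ Θ(n^3 · (log n)^2)

Compare the terms by growth order. For large n, n^a · (log n)^b dominates n^a' · (log n)^b' iff a > a', or (a = a' and b > b'). Ranking the 5 terms shows the dominant one is 2 · n^3 · (log n)^2. Hence f(n) ∈ Θ(n^3 · (log n)^2).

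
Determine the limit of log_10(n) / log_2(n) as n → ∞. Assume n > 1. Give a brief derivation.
lim = ln(2) / ln(10) = log_10(2)

Change of base: log_10(n) = ln n / ln 10 and log_2(n) = ln n / ln 2. The ratio is (ln n / ln 10) · (ln 2 / ln n) = ln 2 / ln 10, a constant independent of n. So the limit is ln 2 / ln 10 = log_10(2).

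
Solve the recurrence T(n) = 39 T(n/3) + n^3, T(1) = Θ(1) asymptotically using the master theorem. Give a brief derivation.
T(n) = Θ(n^(log_3 39))

Master theorem: compare f(n) = n^3 to n^(log_3 39) where log_3 39 ≈ 3.335. Since 3 < log_3 39, we have f(n) = O(n^(log_3 39 − ε)) for some ε > 0 — Case 1. Hence T(n) = Θ(n^(log_3 39)).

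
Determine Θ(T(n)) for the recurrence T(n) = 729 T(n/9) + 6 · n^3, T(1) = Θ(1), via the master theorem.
T(n) = Θ(n^3 log n)

log_9 729 = 3, and f(n) = 6 · n^3 = Θ(n^(log_9 729)). This is Case 2 of the master theorem: T(n) = Θ(f(n) · log n) = Θ(n^3 log n).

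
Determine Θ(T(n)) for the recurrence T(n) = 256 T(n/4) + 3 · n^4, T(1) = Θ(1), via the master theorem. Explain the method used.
T(n) = Θ(n^4 log n)

log_4 256 = 4, and f(n) = 3 · n^4 = Θ(n^(log_4 256)). This is Case 2 of the master theorem: T(n) = Θ(f(n) · log n) = Θ(n^4 log n).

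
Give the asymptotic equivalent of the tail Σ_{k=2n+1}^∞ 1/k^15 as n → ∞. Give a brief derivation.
Σ_{k>2n} 1/k^15 ~ 1/(14 · (2n)^14)

Compare to the integral: ∫_{2n}^∞ x^(−15) dx = [−x^(−14)/14]_{2n}^∞ = 1/((15−1)·(2n)^14). Euler-Maclaurin then gives
  Σ_{k>2n} 1/k^15 = ∫_{2n}^∞ dx/x^15 − 1/(2·(2n)^15) + O(1/(2n)^16).
(Equivalently this is ζ(15) − Σ_{k≤2n} 1/k^15.)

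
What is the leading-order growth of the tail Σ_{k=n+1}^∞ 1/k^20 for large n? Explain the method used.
Σ_{k>n} 1/k^20 ~ 1/(19 · n^19)

Compare to the integral: ∫_{n}^∞ x^(−20) dx = [−x^(−19)/19]_{n}^∞ = 1/((20−1)·n^19). Euler-Maclaurin then gives
  Σ_{k>n} 1/k^20 = ∫_{n}^∞ dx/x^20 − 1/(2·n^20) + O(1/n^21).
(Equivalently this is ζ(20) − Σ_{k≤n} 1/k^20.)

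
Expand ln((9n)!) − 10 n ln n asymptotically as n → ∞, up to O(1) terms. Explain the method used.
ln((9n)!) − 10 n ln n = −n ln n + 9(ln 9 − 1) n + (1/2) ln(2π·9n) + O(1/n)

Stirling: ln((9n)!) = 9n ln(9n) − 9n + (1/2) ln(2π·9n) + O(1/n).
Expand 9n ln(9n) = 9n (ln n + ln 9) = 9n ln n + 9n ln 9.
Subtract 10n ln n: leading term is (9 − 10) n ln n = −n ln n. The next term is 9n ln 9 − 9n = 9(ln 9 − 1) n. Then the (1/2) ln(2π·9n) correction.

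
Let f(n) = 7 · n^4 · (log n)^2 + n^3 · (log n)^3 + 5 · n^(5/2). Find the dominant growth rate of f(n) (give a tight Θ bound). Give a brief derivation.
f(n) ∈ Θ(n^4 · (log n)^2)

Compare the terms by growth order. For large n, n^a · (log n)^b dominates n^a' · (log n)^b' iff a > a', or (a = a' and b > b'). Ranking the 3 terms shows the dominant one is 7 · n^4 · (log n)^2. Hence f(n) ∈ Θ(n^4 · (log n)^2).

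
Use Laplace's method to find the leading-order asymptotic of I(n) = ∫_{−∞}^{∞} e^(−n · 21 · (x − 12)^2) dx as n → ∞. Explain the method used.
I(n) = sqrt(π/(21n))

Here φ(x) = 21 · (x − 12)^2 has its unique minimum at x* = 12 with φ(x*) = 0 and φ''(x*) = 42. Laplace's method gives
  I(n) ~ e^(−n φ(x*)) · sqrt(2π / (n · φ''(x*))) = sqrt(2π / (42n)) = sqrt(π/(21n)).
This is exact: substituting u = (x − 12)·sqrt(21n) gives I(n) = (1/sqrt(21n)) ∫_{−∞}^{∞} e^(−u^2) du = sqrt(π/(21n)).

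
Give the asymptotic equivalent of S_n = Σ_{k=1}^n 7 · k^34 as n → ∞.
S_n ~ n^35 / 5

By integral comparison (Euler-Maclaurin), Σ_{k=1}^n 7 · k^34 = 7 · ∫_0^n x^34 dx + O(n^34) = 7 · n^35/35 = n^35 / 5 + O(n^34). (Equivalently, Faulhaber's formula gives the same leading term.)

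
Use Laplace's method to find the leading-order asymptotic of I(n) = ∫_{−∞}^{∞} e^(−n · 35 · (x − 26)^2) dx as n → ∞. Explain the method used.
I(n) = sqrt(π/(35n))

Here φ(x) = 35 · (x − 26)^2 has its unique minimum at x* = 26 with φ(x*) = 0 and φ''(x*) = 70. Laplace's method gives
  I(n) ~ e^(−n φ(x*)) · sqrt(2π / (n · φ''(x*))) = sqrt(2π / (70n)) = sqrt(π/(35n)).
This is exact: substituting u = (x − 26)·sqrt(35n) gives I(n) = (1/sqrt(35n)) ∫_{−∞}^{∞} e^(−u^2) du = sqrt(π/(35n)).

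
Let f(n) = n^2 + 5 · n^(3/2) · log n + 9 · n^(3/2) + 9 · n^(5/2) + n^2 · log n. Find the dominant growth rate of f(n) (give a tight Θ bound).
f(n) ∈ Θ(n^(5/2))

Compare the terms by growth order. For large n, n^a · (log n)^b dominates n^a' · (log n)^b' iff a > a', or (a = a' and b > b'). Ranking the 5 terms shows the dominant one is 9 · n^(5/2). Hence f(n) ∈ Θ(n^(5/2)).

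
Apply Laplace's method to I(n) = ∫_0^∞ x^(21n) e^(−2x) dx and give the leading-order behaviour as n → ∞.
I(n) ~ (sqrt(2π·21n) / 2) · (21n/(2e))^(21n)

Write the integrand as exp(21n ln x − 2x) and set f(x) = 21n ln x − 2x. Then f'(x) = 21n/x − 2 = 0 at x* = 21n/2, and f''(x*) = −21n/x*^2 = −2^2/(21n). Laplace's method (interior maximum) gives
  I(n) ~ e^(f(x*)) · sqrt(2π / |f''(x*)|)
        = exp(21n ln(21n/2) − 21n) · sqrt(2π · 21n / 2^2)
        = (21n/2)^(21n) e^(−21n) · sqrt(2π·21n) / 2
        = (sqrt(2π·21n) / 2) · (21n/(2e))^(21n).
This matches Γ(21n+1)/2^(21n+1) with Stirling applied to Γ.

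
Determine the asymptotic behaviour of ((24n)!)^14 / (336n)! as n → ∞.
((24n)!)^14/(336n)! ~ ((2π·24n)^(13/2) / sqrt(14)) · 14^(−14·24n)  →  0

Write N = 24n. Stirling: N! ~ sqrt(2π N)(N/e)^N and (14N)! ~ sqrt(2π·14N)·(14N/e)^(14N).
  (N!)^14/(14N)! ~ (2π N)^(14/2) (N/e)^(14N) / [sqrt(2π·14N) (14N/e)^(14N)]
     = (2π N)^(14/2) / sqrt(2π·14N) · (N/(14N))^(14N)
     = (2π N)^((14−1)/2) / sqrt(14) · 14^(−14N).
Since 14^14 > 1, the factor 14^(−14N) decays exponentially, so the ratio → 0. Substituting N = 24n gives the stated form.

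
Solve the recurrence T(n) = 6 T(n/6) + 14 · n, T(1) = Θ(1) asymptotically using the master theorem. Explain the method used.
T(n) = Θ(n log n)

log_6 6 = 1, and f(n) = 14 · n = Θ(n^(log_6 6)). This is Case 2 of the master theorem: T(n) = Θ(f(n) · log n) = Θ(n log n).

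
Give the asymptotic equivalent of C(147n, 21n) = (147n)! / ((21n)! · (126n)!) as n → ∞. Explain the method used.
C(147n, 21n) ~ (823543/46656)^(21n) · sqrt(7/(12π·21n))

Write N = 21n. Apply Stirling to each factorial:
  (7N)! ~ sqrt(2π·7N) · (7N/e)^(7N),
  N! ~ sqrt(2π N) · (N/e)^N,
  (6N)! ~ sqrt(2π·6N) · (6N/e)^(6N).
The exponential factors combine to (7N)^(7N) / (N^N · (6N)^(6N)) = 7^(7N)/6^(6N) = (7^7/6^6)^N = (823543/46656)^N.
The square-root prefactors combine to sqrt(2π·7N) / (sqrt(2π N)·sqrt(2π·6N)) = sqrt(7 / (2π·6·N)) = sqrt(7/(12π·21n)).
Substituting N = 21n: C(147n, 21n) ~ (823543/46656)^(21n) · sqrt(7/(12π·21n)).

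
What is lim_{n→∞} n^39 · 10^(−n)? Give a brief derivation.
lim = 0

Exponentials with base > 1 dominate every fixed polynomial: for any fixed c, n^c / 10^n → 0 as n → ∞ (e.g. by the ratio test, or by writing 10^n = e^(n ln 10) and noting e^(n ln 10) / n^c → ∞). Hence n^39 · 10^(−n) = n^39 / 10^n → 0.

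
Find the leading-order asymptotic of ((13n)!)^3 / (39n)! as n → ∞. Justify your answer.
((13n)!)^3/(39n)! ~ ((2π·13n)^(2/2) / sqrt(3)) · 3^(−3·13n)  →  0

Write N = 13n. Stirling: N! ~ sqrt(2π N)(N/e)^N and (3N)! ~ sqrt(2π·3N)·(3N/e)^(3N).
  (N!)^3/(3N)! ~ (2π N)^(3/2) (N/e)^(3N) / [sqrt(2π·3N) (3N/e)^(3N)]
     = (2π N)^(3/2) / sqrt(2π·3N) · (N/(3N))^(3N)
     = (2π N)^((3−1)/2) / sqrt(3) · 3^(−3N).
Since 3^3 > 1, the factor 3^(−3N) decays exponentially, so the ratio → 0. Substituting N = 13n gives the stated form.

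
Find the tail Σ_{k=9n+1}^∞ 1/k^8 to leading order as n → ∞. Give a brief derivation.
Σ_{k>9n} 1/k^8 ~ 1/(7 · (9n)^7)

Compare to the integral: ∫_{9n}^∞ x^(−8) dx = [−x^(−7)/7]_{9n}^∞ = 1/((8−1)·(9n)^7). Euler-Maclaurin then gives
  Σ_{k>9n} 1/k^8 = ∫_{9n}^∞ dx/x^8 − 1/(2·(9n)^8) + O(1/(9n)^9).
(Equivalently this is ζ(8) − Σ_{k≤9n} 1/k^8.)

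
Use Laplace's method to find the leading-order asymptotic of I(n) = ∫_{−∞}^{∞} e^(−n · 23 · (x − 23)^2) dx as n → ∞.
I(n) = sqrt(π/(23n))

Here φ(x) = 23 · (x − 23)^2 has its unique minimum at x* = 23 with φ(x*) = 0 and φ''(x*) = 46. Laplace's method gives
  I(n) ~ e^(−n φ(x*)) · sqrt(2π / (n · φ''(x*))) = sqrt(2π / (46n)) = sqrt(π/(23n)).
This is exact: substituting u = (x − 23)·sqrt(23n) gives I(n) = (1/sqrt(23n)) ∫_{−∞}^{∞} e^(−u^2) du = sqrt(π/(23n)).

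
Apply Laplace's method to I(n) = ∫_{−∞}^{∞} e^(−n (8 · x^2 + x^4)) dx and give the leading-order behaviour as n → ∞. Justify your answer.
I(n) ~ sqrt(π/(8n))

φ(x) = 8 · x^2 + x^4 has its unique global minimum at x* = 0 (since φ'(x) = 16x + 4x^3 = 0 only at x = 0 for real x with both coefficients positive, and φ → ∞ as |x| → ∞). At x* = 0, φ(0) = 0 and φ''(0) = 16. Laplace's method then gives
  I(n) ~ sqrt(2π / (n · φ''(0))) · e^(−n φ(0)) = sqrt(2π / (16n)) = sqrt(π/(8n)).
The x^4 term contributes only at subleading order (an O(1/n) relative correction).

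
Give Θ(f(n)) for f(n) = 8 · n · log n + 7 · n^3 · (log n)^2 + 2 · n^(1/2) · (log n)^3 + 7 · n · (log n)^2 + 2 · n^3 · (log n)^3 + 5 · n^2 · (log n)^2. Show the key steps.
f(n) ∈ Θ(n^3 · (log n)^3)

Compare the terms by growth order. For large n, n^a · (log n)^b dominates n^a' · (log n)^b' iff a > a', or (a = a' and b > b'). Ranking the 6 terms shows the dominant one is 2 · n^3 · (log n)^3. Hence f(n) ∈ Θ(n^3 · (log n)^3).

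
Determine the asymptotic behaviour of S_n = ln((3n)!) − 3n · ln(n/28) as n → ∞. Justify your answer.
S_n ~ 3n · (ln 84 − 1) + O(ln n)

Stirling: ln((3n)!) = 3n ln(3n) − 3n + O(ln n).
  S_n = 3n ln(3n) − 3n − 3n ln(n/28) + O(ln n)
      = 3n ln(3n) − 3n ln n + 3n ln 28 − 3n + O(ln n)
      = 3n ln 3 + 3n ln 28 − 3n + O(ln n)
      = 3n (ln 84 − 1) + O(ln n).
Numerically ln(84) − 1 ≈ 3.4308.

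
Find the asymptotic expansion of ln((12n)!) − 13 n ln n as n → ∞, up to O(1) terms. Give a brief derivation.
ln((12n)!) − 13 n ln n = −n ln n + 12(ln 12 − 1) n + (1/2) ln(2π·12n) + O(1/n)

Stirling: ln((12n)!) = 12n ln(12n) − 12n + (1/2) ln(2π·12n) + O(1/n).
Expand 12n ln(12n) = 12n (ln n + ln 12) = 12n ln n + 12n ln 12.
Subtract 13n ln n: leading term is (12 − 13) n ln n = −n ln n. The next term is 12n ln 12 − 12n = 12(ln 12 − 1) n. Then the (1/2) ln(2π·12n) correction.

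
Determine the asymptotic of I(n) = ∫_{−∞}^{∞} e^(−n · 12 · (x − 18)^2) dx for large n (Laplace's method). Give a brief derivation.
I(n) = sqrt(π/(12n))

Here φ(x) = 12 · (x − 18)^2 has its unique minimum at x* = 18 with φ(x*) = 0 and φ''(x*) = 24. Laplace's method gives
  I(n) ~ e^(−n φ(x*)) · sqrt(2π / (n · φ''(x*))) = sqrt(2π / (24n)) = sqrt(π/(12n)).
This is exact: substituting u = (x − 18)·sqrt(12n) gives I(n) = (1/sqrt(12n)) ∫_{−∞}^{∞} e^(−u^2) du = sqrt(π/(12n)).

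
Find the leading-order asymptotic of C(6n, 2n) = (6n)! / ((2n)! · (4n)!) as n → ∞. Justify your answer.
C(6n, 2n) ~ (27/4)^(2n) · sqrt(3/(4π·2n))

Write N = 2n. Apply Stirling to each factorial:
  (3N)! ~ sqrt(2π·3N) · (3N/e)^(3N),
  N! ~ sqrt(2π N) · (N/e)^N,
  (2N)! ~ sqrt(2π·2N) · (2N/e)^(2N).
The exponential factors combine to (3N)^(3N) / (N^N · (2N)^(2N)) = 3^(3N)/2^(2N) = (3^3/2^2)^N = (27/4)^N.
The square-root prefactors combine to sqrt(2π·3N) / (sqrt(2π N)·sqrt(2π·2N)) = sqrt(3 / (2π·2·N)) = sqrt(3/(4π·2n)).
Substituting N = 2n: C(6n, 2n) ~ (27/4)^(2n) · sqrt(3/(4π·2n)).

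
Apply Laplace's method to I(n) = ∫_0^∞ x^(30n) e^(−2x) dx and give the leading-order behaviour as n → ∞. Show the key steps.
I(n) ~ (sqrt(2π·30n) / 2) · (30n/(2e))^(30n)

Write the integrand as exp(30n ln x − 2x) and set f(x) = 30n ln x − 2x. Then f'(x) = 30n/x − 2 = 0 at x* = 30n/2, and f''(x*) = −30n/x*^2 = −2^2/(30n). Laplace's method (interior maximum) gives
  I(n) ~ e^(f(x*)) · sqrt(2π / |f''(x*)|)
        = exp(30n ln(30n/2) − 30n) · sqrt(2π · 30n / 2^2)
        = (30n/2)^(30n) e^(−30n) · sqrt(2π·30n) / 2
        = (sqrt(2π·30n) / 2) · (30n/(2e))^(30n).
This matches Γ(30n+1)/2^(30n+1) with Stirling applied to Γ.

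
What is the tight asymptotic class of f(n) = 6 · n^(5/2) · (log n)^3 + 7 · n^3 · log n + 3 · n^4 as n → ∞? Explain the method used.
f(n) ∈ Θ(n^4)

Compare the terms by growth order. For large n, n^a · (log n)^b dominates n^a' · (log n)^b' iff a > a', or (a = a' and b > b'). Ranking the 3 terms shows the dominant one is 3 · n^4. Hence f(n) ∈ Θ(n^4).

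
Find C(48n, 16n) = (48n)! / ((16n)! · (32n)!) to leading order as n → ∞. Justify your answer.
C(48n, 16n) ~ (27/4)^(16n) · sqrt(3/(4π·16n))

Write N = 16n. Apply Stirling to each factorial:
  (3N)! ~ sqrt(2π·3N) · (3N/e)^(3N),
  N! ~ sqrt(2π N) · (N/e)^N,
  (2N)! ~ sqrt(2π·2N) · (2N/e)^(2N).
The exponential factors combine to (3N)^(3N) / (N^N · (2N)^(2N)) = 3^(3N)/2^(2N) = (3^3/2^2)^N = (27/4)^N.
The square-root prefactors combine to sqrt(2π·3N) / (sqrt(2π N)·sqrt(2π·2N)) = sqrt(3 / (2π·2·N)) = sqrt(3/(4π·16n)).
Substituting N = 16n: C(48n, 16n) ~ (27/4)^(16n) · sqrt(3/(4π·16n)).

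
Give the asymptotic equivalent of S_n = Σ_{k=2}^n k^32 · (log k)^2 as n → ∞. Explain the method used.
S_n ~ n^33 · (log n)^2 / 33

By integral comparison, S_n = ∫_1^n x^32 · (log x)^2 dx + O(n^32 · (log n)^2). For the integral, the leading term of ∫_1^n x^32 (log x)^2 dx is n^33/33 · (log n)^2 (by repeated integration by parts; each step lowers the log-exponent and produces a relatively O(1/log n) correction). Hence S_n ~ n^33 · (log n)^2 / 33.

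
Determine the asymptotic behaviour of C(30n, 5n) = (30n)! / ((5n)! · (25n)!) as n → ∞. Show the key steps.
C(30n, 5n) ~ (46656/3125)^(5n) · sqrt(3/(5π·5n))

Write N = 5n. Apply Stirling to each factorial:
  (6N)! ~ sqrt(2π·6N) · (6N/e)^(6N),
  N! ~ sqrt(2π N) · (N/e)^N,
  (5N)! ~ sqrt(2π·5N) · (5N/e)^(5N).
The exponential factors combine to (6N)^(6N) / (N^N · (5N)^(5N)) = 6^(6N)/5^(5N) = (6^6/5^5)^N = (46656/3125)^N.
The square-root prefactors combine to sqrt(2π·6N) / (sqrt(2π N)·sqrt(2π·5N)) = sqrt(6 / (2π·5·N)) = sqrt(3/(5π·5n)).
Substituting N = 5n: C(30n, 5n) ~ (46656/3125)^(5n) · sqrt(3/(5π·5n)).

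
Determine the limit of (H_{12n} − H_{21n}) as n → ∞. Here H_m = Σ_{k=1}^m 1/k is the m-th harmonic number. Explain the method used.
lim = ln(12/21) = ln(4/7)

Euler-Maclaurin gives H_m = ln m + γ + 1/(2m) + O(1/m^2). The γ and O(1/m) terms cancel in the difference:
  H_{12n} − H_{21n} = ln(12n) − ln(21n) + O(1/n) = ln(12/21) + O(1/n).
Hence the limit is ln(12/21) = ln(4/7).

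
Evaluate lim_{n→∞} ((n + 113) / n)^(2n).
lim = e^226

Rewrite as (1 + 113/n)^(2n). By the standard limit (1 + x/n)^n → e^x, we have (1 + 113/n)^n → e^113, and raising to the 2nd power gives e^226.
More precisely, ln[(1 + 113/n)^(2n)] = 2n · ln(1 + 113/n) = 2n · (113/n + O(1/n^2)) = 226 + O(1/n) → 226.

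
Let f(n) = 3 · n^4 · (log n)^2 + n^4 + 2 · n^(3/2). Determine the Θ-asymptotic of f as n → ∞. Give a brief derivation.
f(n) ∈ Θ(n^4 · (log n)^2)

Compare the terms by growth order. For large n, n^a · (log n)^b dominates n^a' · (log n)^b' iff a > a', or (a = a' and b > b'). Ranking the 3 terms shows the dominant one is 3 · n^4 · (log n)^2. Hence f(n) ∈ Θ(n^4 · (log n)^2).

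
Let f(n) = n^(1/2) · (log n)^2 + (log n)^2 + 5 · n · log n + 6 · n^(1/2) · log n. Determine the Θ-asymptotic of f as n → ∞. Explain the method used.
f(n) ∈ Θ(n · log n)

Compare the terms by growth order. For large n, n^a · (log n)^b dominates n^a' · (log n)^b' iff a > a', or (a = a' and b > b'). Ranking the 4 terms shows the dominant one is 5 · n · log n. Hence f(n) ∈ Θ(n · log n).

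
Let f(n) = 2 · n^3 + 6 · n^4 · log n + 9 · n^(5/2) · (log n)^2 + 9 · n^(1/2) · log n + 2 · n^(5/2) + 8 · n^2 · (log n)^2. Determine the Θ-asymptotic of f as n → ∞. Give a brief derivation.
f(n) ∈ Θ(n^4 · log n)

Compare the terms by growth order. For large n, n^a · (log n)^b dominates n^a' · (log n)^b' iff a > a', or (a = a' and b > b'). Ranking the 6 terms shows the dominant one is 6 · n^4 · log n. Hence f(n) ∈ Θ(n^4 · log n).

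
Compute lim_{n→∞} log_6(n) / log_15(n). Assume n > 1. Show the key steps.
lim = ln(15) / ln(6) = log_6(15)

Change of base: log_6(n) = ln n / ln 6 and log_15(n) = ln n / ln 15. The ratio is (ln n / ln 6) · (ln 15 / ln n) = ln 15 / ln 6, a constant independent of n. So the limit is ln 15 / ln 6 = log_6(15).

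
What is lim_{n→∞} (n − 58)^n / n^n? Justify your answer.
lim = e^(−58)

Rewrite as (1 − 58/n)^(n). By the standard limit (1 + x/n)^n → e^x, we have (1 − 58/n)^n → e^(−58), and raising to the 1st power gives e^(−58).
More precisely, ln[(1 − 58/n)^(n)] = n · ln(1 − 58/n) = n · (-58/n + O(1/n^2)) = -58 + O(1/n) → -58.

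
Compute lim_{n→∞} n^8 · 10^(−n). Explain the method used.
lim = 0

Exponentials with base > 1 dominate every fixed polynomial: for any fixed c, n^c / 10^n → 0 as n → ∞ (e.g. by the ratio test, or by writing 10^n = e^(n ln 10) and noting e^(n ln 10) / n^c → ∞). Hence n^8 · 10^(−n) = n^8 / 10^n → 0.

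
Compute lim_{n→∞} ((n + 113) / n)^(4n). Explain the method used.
lim = e^452

Rewrite as (1 + 113/n)^(4n). By the standard limit (1 + x/n)^n → e^x, we have (1 + 113/n)^n → e^113, and raising to the 4th power gives e^452.
More precisely, ln[(1 + 113/n)^(4n)] = 4n · ln(1 + 113/n) = 4n · (113/n + O(1/n^2)) = 452 + O(1/n) → 452.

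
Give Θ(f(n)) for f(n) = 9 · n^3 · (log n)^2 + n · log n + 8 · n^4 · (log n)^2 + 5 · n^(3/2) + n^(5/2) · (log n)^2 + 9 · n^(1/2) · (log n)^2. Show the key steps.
f(n) ∈ Θ(n^4 · (log n)^2)

Compare the terms by growth order. For large n, n^a · (log n)^b dominates n^a' · (log n)^b' iff a > a', or (a = a' and b > b'). Ranking the 6 terms shows the dominant one is 8 · n^4 · (log n)^2. Hence f(n) ∈ Θ(n^4 · (log n)^2).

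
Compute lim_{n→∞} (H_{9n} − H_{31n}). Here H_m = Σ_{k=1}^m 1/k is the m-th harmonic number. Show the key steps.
lim = ln(9/31)

Euler-Maclaurin gives H_m = ln m + γ + 1/(2m) + O(1/m^2). The γ and O(1/m) terms cancel in the difference:
  H_{9n} − H_{31n} = ln(9n) − ln(31n) + O(1/n) = ln(9/31) + O(1/n).
Hence the limit is ln(9/31).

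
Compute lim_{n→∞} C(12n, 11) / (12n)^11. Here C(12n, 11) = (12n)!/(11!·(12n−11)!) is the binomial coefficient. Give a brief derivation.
lim = 1/11! = 1/39916800

With N = 12n → ∞: C(N, 11) / N^11 = [N(N−1)…(N−10)] / (11! · N^11) = (1/11!) · 1 · (1 − 1/(12n)) · … · (1 − 10/(12n)). Each factor → 1 as N → ∞, so the limit is 1/11! = 1/39916800.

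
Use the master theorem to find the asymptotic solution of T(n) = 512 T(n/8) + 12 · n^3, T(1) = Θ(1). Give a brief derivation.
T(n) = Θ(n^3 log n)

log_8 512 = 3, and f(n) = 12 · n^3 = Θ(n^(log_8 512)). This is Case 2 of the master theorem: T(n) = Θ(f(n) · log n) = Θ(n^3 log n).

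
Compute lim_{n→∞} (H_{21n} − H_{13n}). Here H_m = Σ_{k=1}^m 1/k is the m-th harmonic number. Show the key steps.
lim = ln(21/13)

Euler-Maclaurin gives H_m = ln m + γ + 1/(2m) + O(1/m^2). The γ and O(1/m) terms cancel in the difference:
  H_{21n} − H_{13n} = ln(21n) − ln(13n) + O(1/n) = ln(21/13) + O(1/n).
Hence the limit is ln(21/13).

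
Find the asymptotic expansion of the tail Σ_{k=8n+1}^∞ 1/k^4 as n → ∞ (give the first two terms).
Σ_{k>8n} 1/k^4 = 1/(3 · (8n)^3) − 1/(2 · (8n)^4) + O(1/(8n)^5)

Compare to the integral: ∫_{8n}^∞ x^(−4) dx = [−x^(−3)/3]_{8n}^∞ = 1/((4−1)·(8n)^3). The Euler-Maclaurin correction adds −f(8n)/2 = −1/(2·(8n)^4). Euler-Maclaurin then gives
  Σ_{k>8n} 1/k^4 = ∫_{8n}^∞ dx/x^4 − 1/(2·(8n)^4) + O(1/(8n)^5).
(Equivalently this is ζ(4) − Σ_{k≤8n} 1/k^4.)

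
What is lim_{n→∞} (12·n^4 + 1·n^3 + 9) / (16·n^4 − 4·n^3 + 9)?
lim = 12/16 = 3/4

For large n the leading n^4 terms dominate both numerator and denominator. Dividing top and bottom by n^4, every other term tends to 0, leaving 12/16 = 3/4.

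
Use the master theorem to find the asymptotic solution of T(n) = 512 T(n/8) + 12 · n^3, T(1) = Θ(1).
T(n) = Θ(n^3 log n)

log_8 512 = 3, and f(n) = 12 · n^3 = Θ(n^(log_8 512)). This is Case 2 of the master theorem: T(n) = Θ(f(n) · log n) = Θ(n^3 log n).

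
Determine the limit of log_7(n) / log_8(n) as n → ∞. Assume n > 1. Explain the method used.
lim = ln(8) / ln(7) = log_7(8)

Change of base: log_7(n) = ln n / ln 7 and log_8(n) = ln n / ln 8. The ratio is (ln n / ln 7) · (ln 8 / ln n) = ln 8 / ln 7, a constant independent of n. So the limit is ln 8 / ln 7 = log_7(8).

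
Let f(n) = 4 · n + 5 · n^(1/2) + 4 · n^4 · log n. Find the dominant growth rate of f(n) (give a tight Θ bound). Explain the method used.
f(n) ∈ Θ(n^4 · log n)

Compare the terms by growth order. For large n, n^a · (log n)^b dominates n^a' · (log n)^b' iff a > a', or (a = a' and b > b'). Ranking the 3 terms shows the dominant one is 4 · n^4 · log n. Hence f(n) ∈ Θ(n^4 · log n).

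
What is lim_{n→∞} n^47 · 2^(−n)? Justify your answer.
lim = 0

Exponentials with base > 1 dominate every fixed polynomial: for any fixed c, n^c / 2^n → 0 as n → ∞ (e.g. by the ratio test, or by writing 2^n = e^(n ln 2) and noting e^(n ln 2) / n^c → ∞). Hence n^47 · 2^(−n) = n^47 / 2^n → 0.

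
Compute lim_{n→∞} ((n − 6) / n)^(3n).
lim = e^(−18)

Rewrite as (1 − 6/n)^(3n). By the standard limit (1 + x/n)^n → e^x, we have (1 − 6/n)^n → e^(−6), and raising to the 3rd power gives e^(−18).
More precisely, ln[(1 − 6/n)^(3n)] = 3n · ln(1 − 6/n) = 3n · (-6/n + O(1/n^2)) = -18 + O(1/n) → -18.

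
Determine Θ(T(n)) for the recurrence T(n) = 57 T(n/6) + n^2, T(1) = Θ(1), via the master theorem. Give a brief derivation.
T(n) = Θ(n^(log_6 57))

Master theorem: compare f(n) = n^2 to n^(log_6 57) where log_6 57 ≈ 2.256. Since 2 < log_6 57, we have f(n) = O(n^(log_6 57 − ε)) for some ε > 0 — Case 1. Hence T(n) = Θ(n^(log_6 57)).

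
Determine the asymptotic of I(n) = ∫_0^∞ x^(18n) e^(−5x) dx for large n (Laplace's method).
I(n) ~ (sqrt(2π·18n) / 5) · (18n/(5e))^(18n)

Write the integrand as exp(18n ln x − 5x) and set f(x) = 18n ln x − 5x. Then f'(x) = 18n/x − 5 = 0 at x* = 18n/5, and f''(x*) = −18n/x*^2 = −5^2/(18n). Laplace's method (interior maximum) gives
  I(n) ~ e^(f(x*)) · sqrt(2π / |f''(x*)|)
        = exp(18n ln(18n/5) − 18n) · sqrt(2π · 18n / 5^2)
        = (18n/5)^(18n) e^(−18n) · sqrt(2π·18n) / 5
        = (sqrt(2π·18n) / 5) · (18n/(5e))^(18n).
This matches Γ(18n+1)/5^(18n+1) with Stirling applied to Γ.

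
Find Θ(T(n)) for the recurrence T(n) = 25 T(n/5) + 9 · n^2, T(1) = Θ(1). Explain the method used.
T(n) = Θ(n^2 log n)

log_5 25 = 2, and f(n) = 9 · n^2 = Θ(n^(log_5 25)). This is Case 2 of the master theorem: T(n) = Θ(f(n) · log n) = Θ(n^2 log n).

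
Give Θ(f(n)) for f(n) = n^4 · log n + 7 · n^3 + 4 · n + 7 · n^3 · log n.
f(n) ∈ Θ(n^4 · log n)

Compare the terms by growth order. For large n, n^a · (log n)^b dominates n^a' · (log n)^b' iff a > a', or (a = a' and b > b'). Ranking the 4 terms shows the dominant one is n^4 · log n. Hence f(n) ∈ Θ(n^4 · log n).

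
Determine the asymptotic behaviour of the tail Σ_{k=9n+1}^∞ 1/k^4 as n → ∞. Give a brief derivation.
Σ_{k>9n} 1/k^4 ~ 1/(3 · (9n)^3)

Compare to the integral: ∫_{9n}^∞ x^(−4) dx = [−x^(−3)/3]_{9n}^∞ = 1/((4−1)·(9n)^3). Euler-Maclaurin then gives
  Σ_{k>9n} 1/k^4 = ∫_{9n}^∞ dx/x^4 − 1/(2·(9n)^4) + O(1/(9n)^5).
(Equivalently this is ζ(4) − Σ_{k≤9n} 1/k^4.)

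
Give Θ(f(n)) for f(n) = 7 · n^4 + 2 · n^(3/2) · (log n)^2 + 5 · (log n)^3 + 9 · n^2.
f(n) ∈ Θ(n^4)

Compare the terms by growth order. For large n, n^a · (log n)^b dominates n^a' · (log n)^b' iff a > a', or (a = a' and b > b'). Ranking the 4 terms shows the dominant one is 7 · n^4. Hence f(n) ∈ Θ(n^4).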